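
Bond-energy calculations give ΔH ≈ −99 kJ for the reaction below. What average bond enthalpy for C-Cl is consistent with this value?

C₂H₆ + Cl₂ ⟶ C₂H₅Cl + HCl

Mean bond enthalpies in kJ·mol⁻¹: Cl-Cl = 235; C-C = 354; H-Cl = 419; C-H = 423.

D(C-Cl) ≈ 338 kJ/mol

Let D be the C-Cl bond energy.
Σ(broken) = 1×354 + 6×423 + 1×235 = 3127
Σ(formed) = 1×354 + 1×D + 5×423 + 1×419 = 2888 + D
ΔH = Σ(broken) − Σ(formed) = (3127) − (2888 + D) = +239 − D
Setting this equal to −99 kJ gives D = 338 kJ/mol.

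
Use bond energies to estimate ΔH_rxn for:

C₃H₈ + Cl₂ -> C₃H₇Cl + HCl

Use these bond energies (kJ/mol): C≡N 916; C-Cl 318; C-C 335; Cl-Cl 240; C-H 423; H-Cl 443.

Bonds broken (reactants):
  C-C: 2 × 335 = 670
  C-H: 8 × 423 = 3384
  Cl-Cl: 1 × 240 = 240
  Σ(broken) = 4294 kJ
Bonds formed (products):
  C-C: 2 × 335 = 670
  C-Cl: 1 × 318 = 318
  C-H: 7 × 423 = 2961
  H-Cl: 1 × 443 = 443
  Σ(formed) = 4392 kJ
ΔH = Σ(broken) − Σ(formed) = 4294 − 4392 = −98 kJ

ΔH ≈ −98 kJ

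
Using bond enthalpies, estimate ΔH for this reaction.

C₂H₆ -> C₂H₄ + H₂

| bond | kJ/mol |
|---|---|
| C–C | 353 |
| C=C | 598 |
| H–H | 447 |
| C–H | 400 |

Bonds broken (reactants):
  C–C: 1 × 353 = 353
  C–H: 6 × 400 = 2400
  Σ(broken) = 2753 kJ
Bonds formed (products):
  C–H: 4 × 400 = 1600
  C=C: 1 × 598 = 598
  H–H: 1 × 447 = 447
  Σ(formed) = 2645 kJ
ΔH = Σ(broken) − Σ(formed) = 2753 − 2645 = +108 kJ

ΔH ≈ +108 kJ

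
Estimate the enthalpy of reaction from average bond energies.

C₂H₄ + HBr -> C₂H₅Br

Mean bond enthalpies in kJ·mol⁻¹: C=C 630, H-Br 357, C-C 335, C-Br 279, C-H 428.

ΔH ≈ −55 kJ

Bonds broken (reactants):
  C-H: 4 × 428 = 1712
  C=C: 1 × 630 = 630
  H-Br: 1 × 357 = 357
  Σ(broken) = 2699 kJ
Bonds formed (products):
  C-Br: 1 × 279 = 279
  C-C: 1 × 335 = 335
  C-H: 5 × 428 = 2140
  Σ(formed) = 2754 kJ
ΔH = Σ(broken) − Σ(formed) = 2699 − 2754 = −55 kJ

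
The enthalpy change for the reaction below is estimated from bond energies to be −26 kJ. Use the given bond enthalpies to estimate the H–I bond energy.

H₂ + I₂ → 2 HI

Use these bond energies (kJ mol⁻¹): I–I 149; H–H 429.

D(H–I) ≈ 302 kJ/mol

Let D be the H–I bond energy.
Σ(broken) = 1×429 + 1×149 = 578
Σ(formed) = 2×D = 2D
ΔH = Σ(broken) − Σ(formed) = (578) − (2D) = +578 − 2D
Setting this equal to −26 kJ gives 2D = 604, so D = 302 kJ/mol.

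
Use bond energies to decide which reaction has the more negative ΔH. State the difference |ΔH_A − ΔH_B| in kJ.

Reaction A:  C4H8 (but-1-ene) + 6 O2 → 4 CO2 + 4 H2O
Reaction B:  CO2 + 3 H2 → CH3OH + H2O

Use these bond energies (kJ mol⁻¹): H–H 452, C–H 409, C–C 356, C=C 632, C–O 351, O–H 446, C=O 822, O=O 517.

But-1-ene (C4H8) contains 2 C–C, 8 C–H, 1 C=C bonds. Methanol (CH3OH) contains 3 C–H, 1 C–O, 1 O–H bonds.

Reaction A:
  Bonds broken (reactants):
    C–C: 2 × 356 = 712
    C–H: 8 × 409 = 3272
    C=C: 1 × 632 = 632
    O=O: 6 × 517 = 3102
    Σ(broken) = 7718 kJ
  Bonds formed (products):
    C=O: 8 × 822 = 6576
    O–H: 8 × 446 = 3568
    Σ(formed) = 10144 kJ
  ΔH_A = 7718 − 10144 = −2426 kJ
Reaction B:
  Bonds broken (reactants):
    C=O: 2 × 822 = 1644
    H–H: 3 × 452 = 1356
    Σ(broken) = 3000 kJ
  Bonds formed (products):
    C–H: 3 × 409 = 1227
    C–O: 1 × 351 = 351
    O–H: 3 × 446 = 1338
    Σ(formed) = 2916 kJ
  ΔH_B = 3000 − 2916 = +84 kJ
ΔH_A − ΔH_B = −2510 kJ, so reaction A has the more negative ΔH; |ΔH_A − ΔH_B| = 2510 kJ.

Reaction A, by 2510 kJ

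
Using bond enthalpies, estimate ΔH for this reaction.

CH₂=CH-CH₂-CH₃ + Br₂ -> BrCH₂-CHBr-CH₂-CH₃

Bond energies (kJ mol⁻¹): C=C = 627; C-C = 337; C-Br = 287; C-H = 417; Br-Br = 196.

Bonds broken (reactants):
  Br-Br: 1 × 196 = 196
  C-C: 2 × 337 = 674
  C-H: 8 × 417 = 3336
  C=C: 1 × 627 = 627
  Σ(broken) = 4833 kJ
Bonds formed (products):
  C-Br: 2 × 287 = 574
  C-C: 3 × 337 = 1011
  C-H: 8 × 417 = 3336
  Σ(formed) = 4921 kJ
ΔH = Σ(broken) − Σ(formed) = 4833 − 4921 = −88 kJ

ΔH ≈ −88 kJ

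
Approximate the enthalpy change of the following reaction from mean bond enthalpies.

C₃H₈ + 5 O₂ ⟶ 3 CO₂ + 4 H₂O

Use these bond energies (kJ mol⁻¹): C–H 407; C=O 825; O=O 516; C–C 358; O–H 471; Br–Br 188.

Bonds broken (reactants):
  C–C: 2 × 358 = 716
  C–H: 8 × 407 = 3256
  O=O: 5 × 516 = 2580
  Σ(broken) = 6552 kJ
Bonds formed (products):
  C=O: 6 × 825 = 4950
  O–H: 8 × 471 = 3768
  Σ(formed) = 8718 kJ
ΔH = Σ(broken) − Σ(formed) = 6552 − 8718 = −2166 kJ

ΔH ≈ −2166 kJ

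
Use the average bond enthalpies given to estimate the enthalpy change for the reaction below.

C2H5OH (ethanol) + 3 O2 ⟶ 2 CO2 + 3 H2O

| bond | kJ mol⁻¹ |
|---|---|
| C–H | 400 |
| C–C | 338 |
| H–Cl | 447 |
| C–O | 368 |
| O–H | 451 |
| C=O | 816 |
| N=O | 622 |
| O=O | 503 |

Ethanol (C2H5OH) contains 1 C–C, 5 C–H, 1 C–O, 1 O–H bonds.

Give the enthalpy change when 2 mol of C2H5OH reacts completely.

Bonds broken (reactants):
  C–C: 1 × 338 = 338
  C–H: 5 × 400 = 2000
  C–O: 1 × 368 = 368
  O–H: 1 × 451 = 451
  O=O: 3 × 503 = 1509
  Σ(broken) = 4666 kJ
Bonds formed (products):
  C=O: 4 × 816 = 3264
  O–H: 6 × 451 = 2706
  Σ(formed) = 5970 kJ
ΔH = Σ(broken) − Σ(formed) = 4666 − 5970 = −1304 kJ
For 2× the reaction as written: 2 × (−1304) = −2608 kJ

ΔH = −2608 kJ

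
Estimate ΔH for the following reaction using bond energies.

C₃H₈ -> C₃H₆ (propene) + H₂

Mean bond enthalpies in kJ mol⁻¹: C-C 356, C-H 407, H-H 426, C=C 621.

ΔH ≈ +123 kJ

Bonds broken (reactants):
  C-C: 2 × 356 = 712
  C-H: 8 × 407 = 3256
  Σ(broken) = 3968 kJ
Bonds formed (products):
  C-C: 1 × 356 = 356
  C-H: 6 × 407 = 2442
  C=C: 1 × 621 = 621
  H-H: 1 × 426 = 426
  Σ(formed) = 3845 kJ
ΔH = Σ(broken) − Σ(formed) = 3968 − 3845 = +123 kJ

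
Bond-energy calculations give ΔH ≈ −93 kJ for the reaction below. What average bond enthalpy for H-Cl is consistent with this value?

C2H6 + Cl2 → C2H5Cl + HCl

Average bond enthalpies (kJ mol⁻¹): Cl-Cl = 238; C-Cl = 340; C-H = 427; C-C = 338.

Let D be the H-Cl bond energy.
Σ(broken) = 1×338 + 6×427 + 1×238 = 3138
Σ(formed) = 1×338 + 1×340 + 5×427 + 1×D = 2813 + D
ΔH = Σ(broken) − Σ(formed) = (3138) − (2813 + D) = +325 − D
Setting this equal to −93 kJ gives D = 418 kJ/mol.

D(H-Cl) ≈ 418 kJ/mol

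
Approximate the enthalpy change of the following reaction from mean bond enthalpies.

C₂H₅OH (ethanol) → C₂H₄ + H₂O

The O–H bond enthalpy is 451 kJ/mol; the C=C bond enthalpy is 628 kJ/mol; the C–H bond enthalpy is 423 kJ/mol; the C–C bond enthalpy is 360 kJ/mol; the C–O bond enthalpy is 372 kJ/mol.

ΔH ≈ +76 kJ

Bonds broken (reactants):
  C–C: 1 × 360 = 360
  C–H: 5 × 423 = 2115
  C–O: 1 × 372 = 372
  O–H: 1 × 451 = 451
  Σ(broken) = 3298 kJ
Bonds formed (products):
  C–H: 4 × 423 = 1692
  C=C: 1 × 628 = 628
  O–H: 2 × 451 = 902
  Σ(formed) = 3222 kJ
ΔH = Σ(broken) − Σ(formed) = 3298 − 3222 = +76 kJ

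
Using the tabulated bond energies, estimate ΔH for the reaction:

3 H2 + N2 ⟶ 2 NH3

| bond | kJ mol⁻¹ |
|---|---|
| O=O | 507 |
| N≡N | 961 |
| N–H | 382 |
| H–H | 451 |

ΔH ≈ +22 kJ

Bonds broken (reactants):
  H–H: 3 × 451 = 1353
  N≡N: 1 × 961 = 961
  Σ(broken) = 2314 kJ
Bonds formed (products):
  N–H: 6 × 382 = 2292
  Σ(formed) = 2292 kJ
ΔH = Σ(broken) − Σ(formed) = 2314 − 2292 = +22 kJ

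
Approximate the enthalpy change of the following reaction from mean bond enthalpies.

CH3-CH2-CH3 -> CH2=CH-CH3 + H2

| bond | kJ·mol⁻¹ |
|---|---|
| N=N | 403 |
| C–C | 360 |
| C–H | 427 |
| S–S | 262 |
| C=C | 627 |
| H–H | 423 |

Bonds broken (reactants):
  C–C: 2 × 360 = 720
  C–H: 8 × 427 = 3416
  Σ(broken) = 4136 kJ
Bonds formed (products):
  C–C: 1 × 360 = 360
  C–H: 6 × 427 = 2562
  C=C: 1 × 627 = 627
  H–H: 1 × 423 = 423
  Σ(formed) = 3972 kJ
ΔH = Σ(broken) − Σ(formed) = 4136 − 3972 = +164 kJ

ΔH ≈ +164 kJ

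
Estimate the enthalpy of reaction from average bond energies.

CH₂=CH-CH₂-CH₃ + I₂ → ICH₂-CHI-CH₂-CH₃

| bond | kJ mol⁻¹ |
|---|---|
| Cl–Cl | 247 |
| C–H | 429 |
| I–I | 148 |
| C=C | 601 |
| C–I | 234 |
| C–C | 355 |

ΔH ≈ −74 kJ

Bonds broken (reactants):
  C–C: 2 × 355 = 710
  C–H: 8 × 429 = 3432
  C=C: 1 × 601 = 601
  I–I: 1 × 148 = 148
  Σ(broken) = 4891 kJ
Bonds formed (products):
  C–C: 3 × 355 = 1065
  C–H: 8 × 429 = 3432
  C–I: 2 × 234 = 468
  Σ(formed) = 4965 kJ
ΔH = Σ(broken) − Σ(formed) = 4891 − 4965 = −74 kJ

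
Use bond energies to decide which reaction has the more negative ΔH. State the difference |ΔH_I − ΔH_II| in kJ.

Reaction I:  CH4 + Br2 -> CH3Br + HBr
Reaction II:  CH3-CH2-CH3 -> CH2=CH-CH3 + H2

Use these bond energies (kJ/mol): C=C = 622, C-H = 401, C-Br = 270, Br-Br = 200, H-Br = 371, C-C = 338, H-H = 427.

Reaction I, by 131 kJ

Reaction I:
  Bonds broken (reactants):
    Br-Br: 1 × 200 = 200
    C-H: 4 × 401 = 1604
    Σ(broken) = 1804 kJ
  Bonds formed (products):
    C-Br: 1 × 270 = 270
    C-H: 3 × 401 = 1203
    H-Br: 1 × 371 = 371
    Σ(formed) = 1844 kJ
  ΔH_I = 1804 − 1844 = −40 kJ
Reaction II:
  Bonds broken (reactants):
    C-C: 2 × 338 = 676
    C-H: 8 × 401 = 3208
    Σ(broken) = 3884 kJ
  Bonds formed (products):
    C-C: 1 × 338 = 338
    C-H: 6 × 401 = 2406
    C=C: 1 × 622 = 622
    H-H: 1 × 427 = 427
    Σ(formed) = 3793 kJ
  ΔH_II = 3884 − 3793 = +91 kJ
ΔH_I − ΔH_II = −131 kJ, so reaction I has the more negative ΔH; |ΔH_I − ΔH_II| = 131 kJ.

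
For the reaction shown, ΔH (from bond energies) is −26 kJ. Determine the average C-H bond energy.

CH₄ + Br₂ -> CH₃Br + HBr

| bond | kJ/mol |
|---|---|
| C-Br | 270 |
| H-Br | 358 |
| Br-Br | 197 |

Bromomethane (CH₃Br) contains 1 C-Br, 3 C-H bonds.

D(C-H) ≈ 405 kJ/mol

Let D be the C-H bond energy.
Σ(broken) = 1×197 + 4×D = 197 + 4D
Σ(formed) = 1×270 + 3×D + 1×358 = 628 + 3D
ΔH = Σ(broken) − Σ(formed) = (197 + 4D) − (628 + 3D) = −431 + D
Setting this equal to −26 kJ gives D = 405 kJ/mol.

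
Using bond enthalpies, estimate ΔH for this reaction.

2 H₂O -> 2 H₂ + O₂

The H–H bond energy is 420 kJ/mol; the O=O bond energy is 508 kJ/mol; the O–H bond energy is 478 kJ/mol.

ΔH ≈ +564 kJ

Bonds broken (reactants):
  O–H: 4 × 478 = 1912
  Σ(broken) = 1912 kJ
Bonds formed (products):
  H–H: 2 × 420 = 840
  O=O: 1 × 508 = 508
  Σ(formed) = 1348 kJ
ΔH = Σ(broken) − Σ(formed) = 1912 − 1348 = +564 kJ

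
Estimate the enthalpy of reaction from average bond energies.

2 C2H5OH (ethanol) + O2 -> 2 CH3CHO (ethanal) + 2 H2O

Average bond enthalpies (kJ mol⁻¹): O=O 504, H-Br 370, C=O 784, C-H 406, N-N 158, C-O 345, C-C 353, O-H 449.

Bonds broken (reactants):
  C-C: 2 × 353 = 706
  C-H: 10 × 406 = 4060
  C-O: 2 × 345 = 690
  O-H: 2 × 449 = 898
  O=O: 1 × 504 = 504
  Σ(broken) = 6858 kJ
Bonds formed (products):
  C-C: 2 × 353 = 706
  C-H: 8 × 406 = 3248
  C=O: 2 × 784 = 1568
  O-H: 4 × 449 = 1796
  Σ(formed) = 7318 kJ
ΔH = Σ(broken) − Σ(formed) = 6858 − 7318 = −460 kJ

ΔH ≈ −460 kJ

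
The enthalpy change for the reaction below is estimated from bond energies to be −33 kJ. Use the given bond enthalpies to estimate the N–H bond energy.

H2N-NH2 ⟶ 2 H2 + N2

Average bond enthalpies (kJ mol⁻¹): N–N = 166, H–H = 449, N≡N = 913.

D(N–H) ≈ 403 kJ/mol

Let D be the N–H bond energy.
Σ(broken) = 4×D + 1×166 = 166 + 4D
Σ(formed) = 2×449 + 1×913 = 1811
ΔH = Σ(broken) − Σ(formed) = (166 + 4D) − (1811) = −1645 + 4D
Setting this equal to −33 kJ gives 4D = 1612, so D = 403 kJ/mol.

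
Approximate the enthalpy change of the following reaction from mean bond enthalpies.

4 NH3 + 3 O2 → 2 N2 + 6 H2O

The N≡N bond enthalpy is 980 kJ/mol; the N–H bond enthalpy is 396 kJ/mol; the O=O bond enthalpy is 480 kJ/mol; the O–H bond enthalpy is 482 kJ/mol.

Bonds broken (reactants):
  N–H: 12 × 396 = 4752
  O=O: 3 × 480 = 1440
  Σ(broken) = 6192 kJ
Bonds formed (products):
  N≡N: 2 × 980 = 1960
  O–H: 12 × 482 = 5784
  Σ(formed) = 7744 kJ
ΔH = Σ(broken) − Σ(formed) = 6192 − 7744 = −1552 kJ

ΔH ≈ −1552 kJ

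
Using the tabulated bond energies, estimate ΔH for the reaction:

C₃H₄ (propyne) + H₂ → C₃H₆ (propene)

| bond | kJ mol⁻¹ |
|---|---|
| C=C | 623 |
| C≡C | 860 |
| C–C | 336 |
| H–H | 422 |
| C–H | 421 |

Bonds broken (reactants):
  C≡C: 1 × 860 = 860
  C–C: 1 × 336 = 336
  C–H: 4 × 421 = 1684
  H–H: 1 × 422 = 422
  Σ(broken) = 3302 kJ
Bonds formed (products):
  C–C: 1 × 336 = 336
  C–H: 6 × 421 = 2526
  C=C: 1 × 623 = 623
  Σ(formed) = 3485 kJ
ΔH = Σ(broken) − Σ(formed) = 3302 − 3485 = −183 kJ

ΔH ≈ −183 kJ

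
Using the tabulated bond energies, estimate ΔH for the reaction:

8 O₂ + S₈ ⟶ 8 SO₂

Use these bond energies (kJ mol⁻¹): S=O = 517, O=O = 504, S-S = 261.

Bonds broken (reactants):
  O=O: 8 × 504 = 4032
  S-S: 8 × 261 = 2088
  Σ(broken) = 6120 kJ
Bonds formed (products):
  S=O: 16 × 517 = 8272
  Σ(formed) = 8272 kJ
ΔH = Σ(broken) − Σ(formed) = 6120 − 8272 = −2152 kJ

ΔH ≈ −2152 kJ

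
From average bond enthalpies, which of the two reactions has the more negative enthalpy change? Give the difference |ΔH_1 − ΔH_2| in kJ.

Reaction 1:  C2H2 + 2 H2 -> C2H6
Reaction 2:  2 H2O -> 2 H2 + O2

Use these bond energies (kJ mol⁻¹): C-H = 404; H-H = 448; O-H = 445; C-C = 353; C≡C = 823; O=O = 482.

Reaction 1:
  Bonds broken (reactants):
    C≡C: 1 × 823 = 823
    C-H: 2 × 404 = 808
    H-H: 2 × 448 = 896
    Σ(broken) = 2527 kJ
  Bonds formed (products):
    C-C: 1 × 353 = 353
    C-H: 6 × 404 = 2424
    Σ(formed) = 2777 kJ
  ΔH_1 = 2527 − 2777 = −250 kJ
Reaction 2:
  Bonds broken (reactants):
    O-H: 4 × 445 = 1780
    Σ(broken) = 1780 kJ
  Bonds formed (products):
    H-H: 2 × 448 = 896
    O=O: 1 × 482 = 482
    Σ(formed) = 1378 kJ
  ΔH_2 = 1780 − 1378 = +402 kJ
ΔH_1 − ΔH_2 = −652 kJ, so reaction 1 has the more negative ΔH; |ΔH_1 − ΔH_2| = 652 kJ.

Reaction 1, by 652 kJ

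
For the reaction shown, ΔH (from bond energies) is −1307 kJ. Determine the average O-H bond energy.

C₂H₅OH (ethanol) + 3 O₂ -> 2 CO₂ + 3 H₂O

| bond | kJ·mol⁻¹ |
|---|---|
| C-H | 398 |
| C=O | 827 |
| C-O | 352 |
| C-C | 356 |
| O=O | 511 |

Let D be the O-H bond energy.
Σ(broken) = 1×356 + 5×398 + 1×352 + 1×D + 3×511 = 4231 + D
Σ(formed) = 4×827 + 6×D = 3308 + 6D
ΔH = Σ(broken) − Σ(formed) = (4231 + D) − (3308 + 6D) = +923 − 5D
Setting this equal to −1307 kJ gives 5D = 2230, so D = 446 kJ/mol.

D(O-H) ≈ 446 kJ/mol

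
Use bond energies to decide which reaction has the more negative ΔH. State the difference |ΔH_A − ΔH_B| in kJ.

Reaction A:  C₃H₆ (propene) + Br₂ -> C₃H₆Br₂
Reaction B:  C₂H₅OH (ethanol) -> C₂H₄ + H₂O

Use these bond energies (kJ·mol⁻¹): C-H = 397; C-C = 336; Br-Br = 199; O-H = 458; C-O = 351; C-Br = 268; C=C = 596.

Reaction A, by 107 kJ

Reaction A:
  Bonds broken (reactants):
    Br-Br: 1 × 199 = 199
    C-C: 1 × 336 = 336
    C-H: 6 × 397 = 2382
    C=C: 1 × 596 = 596
    Σ(broken) = 3513 kJ
  Bonds formed (products):
    C-Br: 2 × 268 = 536
    C-C: 2 × 336 = 672
    C-H: 6 × 397 = 2382
    Σ(formed) = 3590 kJ
  ΔH_A = 3513 − 3590 = −77 kJ
Reaction B:
  Bonds broken (reactants):
    C-C: 1 × 336 = 336
    C-H: 5 × 397 = 1985
    C-O: 1 × 351 = 351
    O-H: 1 × 458 = 458
    Σ(broken) = 3130 kJ
  Bonds formed (products):
    C-H: 4 × 397 = 1588
    C=C: 1 × 596 = 596
    O-H: 2 × 458 = 916
    Σ(formed) = 3100 kJ
  ΔH_B = 3130 − 3100 = +30 kJ
ΔH_A − ΔH_B = −107 kJ, so reaction A has the more negative ΔH; |ΔH_A − ΔH_B| = 107 kJ.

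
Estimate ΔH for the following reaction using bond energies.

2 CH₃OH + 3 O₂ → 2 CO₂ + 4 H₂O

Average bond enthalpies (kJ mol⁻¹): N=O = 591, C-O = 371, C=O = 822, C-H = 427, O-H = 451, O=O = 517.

ΔH ≈ −1139 kJ

Bonds broken (reactants):
  C-H: 6 × 427 = 2562
  C-O: 2 × 371 = 742
  O-H: 2 × 451 = 902
  O=O: 3 × 517 = 1551
  Σ(broken) = 5757 kJ
Bonds formed (products):
  C=O: 4 × 822 = 3288
  O-H: 8 × 451 = 3608
  Σ(formed) = 6896 kJ
ΔH = Σ(broken) − Σ(formed) = 5757 − 6896 = −1139 kJ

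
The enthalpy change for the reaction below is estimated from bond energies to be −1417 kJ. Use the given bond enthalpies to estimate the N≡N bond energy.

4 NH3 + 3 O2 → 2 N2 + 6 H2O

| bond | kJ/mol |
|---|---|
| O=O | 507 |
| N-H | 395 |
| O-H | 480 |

D(N≡N) ≈ 959 kJ/mol

Let D be the N≡N bond energy.
Σ(broken) = 12×395 + 3×507 = 6261
Σ(formed) = 2×D + 12×480 = 5760 + 2D
ΔH = Σ(broken) − Σ(formed) = (6261) − (5760 + 2D) = +501 − 2D
Setting this equal to −1417 kJ gives 2D = 1918, so D = 959 kJ/mol.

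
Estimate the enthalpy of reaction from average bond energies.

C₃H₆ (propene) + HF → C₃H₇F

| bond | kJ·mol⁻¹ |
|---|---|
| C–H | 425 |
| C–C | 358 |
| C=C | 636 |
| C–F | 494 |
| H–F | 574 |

Bonds broken (reactants):
  C–C: 1 × 358 = 358
  C–H: 6 × 425 = 2550
  C=C: 1 × 636 = 636
  H–F: 1 × 574 = 574
  Σ(broken) = 4118 kJ
Bonds formed (products):
  C–C: 2 × 358 = 716
  C–F: 1 × 494 = 494
  C–H: 7 × 425 = 2975
  Σ(formed) = 4185 kJ
ΔH = Σ(broken) − Σ(formed) = 4118 − 4185 = −67 kJ

ΔH ≈ −67 kJ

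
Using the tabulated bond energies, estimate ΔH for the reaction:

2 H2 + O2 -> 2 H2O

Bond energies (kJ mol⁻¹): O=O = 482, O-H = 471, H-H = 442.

ΔH ≈ −518 kJ

Bonds broken (reactants):
  H-H: 2 × 442 = 884
  O=O: 1 × 482 = 482
  Σ(broken) = 1366 kJ
Bonds formed (products):
  O-H: 4 × 471 = 1884
  Σ(formed) = 1884 kJ
ΔH = Σ(broken) − Σ(formed) = 1366 − 1884 = −518 kJ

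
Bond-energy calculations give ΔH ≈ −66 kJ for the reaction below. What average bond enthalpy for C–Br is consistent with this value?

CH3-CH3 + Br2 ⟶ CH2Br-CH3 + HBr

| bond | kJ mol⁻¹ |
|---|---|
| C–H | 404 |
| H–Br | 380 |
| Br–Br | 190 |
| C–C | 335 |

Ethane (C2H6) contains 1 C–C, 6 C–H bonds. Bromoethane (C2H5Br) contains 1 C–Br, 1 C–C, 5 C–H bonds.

Let D be the C–Br bond energy.
Σ(broken) = 1×190 + 1×335 + 6×404 = 2949
Σ(formed) = 1×D + 1×335 + 5×404 + 1×380 = 2735 + D
ΔH = Σ(broken) − Σ(formed) = (2949) − (2735 + D) = +214 − D
Setting this equal to −66 kJ gives D = 280 kJ/mol.

D(C–Br) ≈ 280 kJ/mol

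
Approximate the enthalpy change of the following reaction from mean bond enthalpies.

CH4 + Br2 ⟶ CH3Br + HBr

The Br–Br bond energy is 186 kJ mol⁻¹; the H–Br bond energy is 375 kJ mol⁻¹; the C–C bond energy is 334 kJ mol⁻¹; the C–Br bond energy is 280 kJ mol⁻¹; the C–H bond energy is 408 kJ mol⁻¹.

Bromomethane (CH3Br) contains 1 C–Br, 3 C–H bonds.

Bonds broken (reactants):
  Br–Br: 1 × 186 = 186
  C–H: 4 × 408 = 1632
  Σ(broken) = 1818 kJ
Bonds formed (products):
  C–Br: 1 × 280 = 280
  C–H: 3 × 408 = 1224
  H–Br: 1 × 375 = 375
  Σ(formed) = 1879 kJ
ΔH = Σ(broken) − Σ(formed) = 1818 − 1879 = −61 kJ

ΔH ≈ −61 kJ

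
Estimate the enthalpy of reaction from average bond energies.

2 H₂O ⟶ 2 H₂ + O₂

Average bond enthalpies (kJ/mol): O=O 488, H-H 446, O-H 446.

ΔH ≈ +404 kJ

Bonds broken (reactants):
  O-H: 4 × 446 = 1784
  Σ(broken) = 1784 kJ
Bonds formed (products):
  H-H: 2 × 446 = 892
  O=O: 1 × 488 = 488
  Σ(formed) = 1380 kJ
ΔH = Σ(broken) − Σ(formed) = 1784 − 1380 = +404 kJ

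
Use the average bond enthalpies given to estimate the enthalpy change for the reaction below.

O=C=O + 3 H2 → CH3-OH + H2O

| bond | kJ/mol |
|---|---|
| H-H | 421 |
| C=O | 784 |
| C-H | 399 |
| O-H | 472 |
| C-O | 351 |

Bonds broken (reactants):
  C=O: 2 × 784 = 1568
  H-H: 3 × 421 = 1263
  Σ(broken) = 2831 kJ
Bonds formed (products):
  C-H: 3 × 399 = 1197
  C-O: 1 × 351 = 351
  O-H: 3 × 472 = 1416
  Σ(formed) = 2964 kJ
ΔH = Σ(broken) − Σ(formed) = 2831 − 2964 = −133 kJ

ΔH ≈ −133 kJ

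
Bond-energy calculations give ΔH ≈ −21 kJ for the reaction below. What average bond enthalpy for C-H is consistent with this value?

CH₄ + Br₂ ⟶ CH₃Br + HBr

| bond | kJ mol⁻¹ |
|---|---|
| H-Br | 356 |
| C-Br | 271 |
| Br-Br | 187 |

Let D be the C-H bond energy.
Σ(broken) = 1×187 + 4×D = 187 + 4D
Σ(formed) = 1×271 + 3×D + 1×356 = 627 + 3D
ΔH = Σ(broken) − Σ(formed) = (187 + 4D) − (627 + 3D) = −440 + D
Setting this equal to −21 kJ gives D = 419 kJ/mol.

D(C-H) ≈ 419 kJ/mol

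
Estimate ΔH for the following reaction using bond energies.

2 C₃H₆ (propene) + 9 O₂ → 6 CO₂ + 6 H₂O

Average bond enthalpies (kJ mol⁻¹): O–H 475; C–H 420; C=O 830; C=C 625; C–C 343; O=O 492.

Bonds broken (reactants):
  C–C: 2 × 343 = 686
  C–H: 12 × 420 = 5040
  C=C: 2 × 625 = 1250
  O=O: 9 × 492 = 4428
  Σ(broken) = 11404 kJ
Bonds formed (products):
  C=O: 12 × 830 = 9960
  O–H: 12 × 475 = 5700
  Σ(formed) = 15660 kJ
ΔH = Σ(broken) − Σ(formed) = 11404 − 15660 = −4256 kJ

ΔH ≈ −4256 kJ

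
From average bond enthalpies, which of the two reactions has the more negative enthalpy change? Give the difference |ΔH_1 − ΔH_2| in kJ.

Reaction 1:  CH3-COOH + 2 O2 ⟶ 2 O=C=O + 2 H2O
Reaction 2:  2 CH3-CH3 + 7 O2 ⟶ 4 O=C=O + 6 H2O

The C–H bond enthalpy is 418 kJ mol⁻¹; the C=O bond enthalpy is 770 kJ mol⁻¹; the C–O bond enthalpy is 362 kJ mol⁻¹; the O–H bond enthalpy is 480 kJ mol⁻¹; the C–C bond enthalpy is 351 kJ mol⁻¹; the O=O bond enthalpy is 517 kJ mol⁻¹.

Reaction 2, by 1834 kJ

Reaction 1:
  Bonds broken (reactants):
    C–C: 1 × 351 = 351
    C–H: 3 × 418 = 1254
    C–O: 1 × 362 = 362
    C=O: 1 × 770 = 770
    O–H: 1 × 480 = 480
    O=O: 2 × 517 = 1034
    Σ(broken) = 4251 kJ
  Bonds formed (products):
    C=O: 4 × 770 = 3080
    O–H: 4 × 480 = 1920
    Σ(formed) = 5000 kJ
  ΔH_1 = 4251 − 5000 = −749 kJ
Reaction 2:
  Bonds broken (reactants):
    C–C: 2 × 351 = 702
    C–H: 12 × 418 = 5016
    O=O: 7 × 517 = 3619
    Σ(broken) = 9337 kJ
  Bonds formed (products):
    C=O: 8 × 770 = 6160
    O–H: 12 × 480 = 5760
    Σ(formed) = 11920 kJ
  ΔH_2 = 9337 − 11920 = −2583 kJ
ΔH_1 − ΔH_2 = +1834 kJ, so reaction 2 has the more negative ΔH; |ΔH_1 − ΔH_2| = 1834 kJ.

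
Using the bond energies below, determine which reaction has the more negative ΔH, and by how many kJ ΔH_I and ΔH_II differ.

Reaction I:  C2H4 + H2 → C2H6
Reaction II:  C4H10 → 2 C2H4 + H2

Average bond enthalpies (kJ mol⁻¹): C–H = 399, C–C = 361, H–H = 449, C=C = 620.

Reaction I, by 282 kJ

Reaction I:
  Bonds broken (reactants):
    C–H: 4 × 399 = 1596
    C=C: 1 × 620 = 620
    H–H: 1 × 449 = 449
    Σ(broken) = 2665 kJ
  Bonds formed (products):
    C–C: 1 × 361 = 361
    C–H: 6 × 399 = 2394
    Σ(formed) = 2755 kJ
  ΔH_I = 2665 − 2755 = −90 kJ
Reaction II:
  Bonds broken (reactants):
    C–C: 3 × 361 = 1083
    C–H: 10 × 399 = 3990
    Σ(broken) = 5073 kJ
  Bonds formed (products):
    C–H: 8 × 399 = 3192
    C=C: 2 × 620 = 1240
    H–H: 1 × 449 = 449
    Σ(formed) = 4881 kJ
  ΔH_II = 5073 − 4881 = +192 kJ
ΔH_I − ΔH_II = −282 kJ, so reaction I has the more negative ΔH; |ΔH_I − ΔH_II| = 282 kJ.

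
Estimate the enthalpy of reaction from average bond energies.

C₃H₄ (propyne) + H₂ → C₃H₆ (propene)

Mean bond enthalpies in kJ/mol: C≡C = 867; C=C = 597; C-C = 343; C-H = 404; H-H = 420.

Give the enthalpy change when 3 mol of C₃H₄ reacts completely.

Bonds broken (reactants):
  C≡C: 1 × 867 = 867
  C-C: 1 × 343 = 343
  C-H: 4 × 404 = 1616
  H-H: 1 × 420 = 420
  Σ(broken) = 3246 kJ
Bonds formed (products):
  C-C: 1 × 343 = 343
  C-H: 6 × 404 = 2424
  C=C: 1 × 597 = 597
  Σ(formed) = 3364 kJ
ΔH = Σ(broken) − Σ(formed) = 3246 − 3364 = −118 kJ
For 3× the reaction as written: 3 × (−118) = −354 kJ

ΔH = −354 kJ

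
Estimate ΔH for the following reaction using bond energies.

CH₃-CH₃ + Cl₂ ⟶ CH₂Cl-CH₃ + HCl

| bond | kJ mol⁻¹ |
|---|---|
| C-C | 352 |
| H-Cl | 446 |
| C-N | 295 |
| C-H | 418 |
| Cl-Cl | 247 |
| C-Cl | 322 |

ΔH ≈ −103 kJ

Bonds broken (reactants):
  C-C: 1 × 352 = 352
  C-H: 6 × 418 = 2508
  Cl-Cl: 1 × 247 = 247
  Σ(broken) = 3107 kJ
Bonds formed (products):
  C-C: 1 × 352 = 352
  C-Cl: 1 × 322 = 322
  C-H: 5 × 418 = 2090
  H-Cl: 1 × 446 = 446
  Σ(formed) = 3210 kJ
ΔH = Σ(broken) − Σ(formed) = 3107 − 3210 = −103 kJ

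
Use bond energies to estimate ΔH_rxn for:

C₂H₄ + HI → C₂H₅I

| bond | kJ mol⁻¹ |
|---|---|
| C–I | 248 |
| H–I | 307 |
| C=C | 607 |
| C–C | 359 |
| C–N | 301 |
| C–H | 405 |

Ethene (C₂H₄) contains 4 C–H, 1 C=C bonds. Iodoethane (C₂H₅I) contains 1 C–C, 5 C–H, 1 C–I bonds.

ΔH ≈ −98 kJ

Bonds broken (reactants):
  C–H: 4 × 405 = 1620
  C=C: 1 × 607 = 607
  H–I: 1 × 307 = 307
  Σ(broken) = 2534 kJ
Bonds formed (products):
  C–C: 1 × 359 = 359
  C–H: 5 × 405 = 2025
  C–I: 1 × 248 = 248
  Σ(formed) = 2632 kJ
ΔH = Σ(broken) − Σ(formed) = 2534 − 2632 = −98 kJ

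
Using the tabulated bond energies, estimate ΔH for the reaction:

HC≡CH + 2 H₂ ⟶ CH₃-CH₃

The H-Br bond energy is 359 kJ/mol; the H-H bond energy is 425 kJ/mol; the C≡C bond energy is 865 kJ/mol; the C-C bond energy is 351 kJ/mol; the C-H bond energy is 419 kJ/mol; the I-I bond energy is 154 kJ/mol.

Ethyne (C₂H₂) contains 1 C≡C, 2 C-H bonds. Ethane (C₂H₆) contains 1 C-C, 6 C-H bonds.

Bonds broken (reactants):
  C≡C: 1 × 865 = 865
  C-H: 2 × 419 = 838
  H-H: 2 × 425 = 850
  Σ(broken) = 2553 kJ
Bonds formed (products):
  C-C: 1 × 351 = 351
  C-H: 6 × 419 = 2514
  Σ(formed) = 2865 kJ
ΔH = Σ(broken) − Σ(formed) = 2553 − 2865 = −312 kJ

ΔH ≈ −312 kJ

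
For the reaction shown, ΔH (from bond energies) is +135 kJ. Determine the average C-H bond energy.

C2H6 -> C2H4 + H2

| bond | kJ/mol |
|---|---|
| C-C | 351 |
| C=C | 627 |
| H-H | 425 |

D(C-H) ≈ 418 kJ/mol

Let D be the C-H bond energy.
Σ(broken) = 1×351 + 6×D = 351 + 6D
Σ(formed) = 4×D + 1×627 + 1×425 = 1052 + 4D
ΔH = Σ(broken) − Σ(formed) = (351 + 6D) − (1052 + 4D) = −701 + 2D
Setting this equal to +135 kJ gives 2D = 836, so D = 418 kJ/mol.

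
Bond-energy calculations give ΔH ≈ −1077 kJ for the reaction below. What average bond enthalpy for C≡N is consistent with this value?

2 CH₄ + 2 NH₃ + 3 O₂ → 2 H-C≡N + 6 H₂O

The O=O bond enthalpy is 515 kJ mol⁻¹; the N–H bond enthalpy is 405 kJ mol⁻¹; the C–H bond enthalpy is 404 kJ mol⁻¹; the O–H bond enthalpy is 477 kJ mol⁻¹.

D(C≡N) ≈ 876 kJ/mol

Let D be the C≡N bond energy.
Σ(broken) = 8×404 + 6×405 + 3×515 = 7207
Σ(formed) = 2×D + 2×404 + 12×477 = 6532 + 2D
ΔH = Σ(broken) − Σ(formed) = (7207) − (6532 + 2D) = +675 − 2D
Setting this equal to −1077 kJ gives 2D = 1752, so D = 876 kJ/mol.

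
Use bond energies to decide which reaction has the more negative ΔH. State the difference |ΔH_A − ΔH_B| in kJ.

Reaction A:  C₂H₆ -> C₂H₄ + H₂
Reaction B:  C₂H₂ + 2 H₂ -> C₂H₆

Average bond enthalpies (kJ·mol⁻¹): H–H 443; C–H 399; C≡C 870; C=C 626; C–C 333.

Reaction A:
  Bonds broken (reactants):
    C–C: 1 × 333 = 333
    C–H: 6 × 399 = 2394
    Σ(broken) = 2727 kJ
  Bonds formed (products):
    C–H: 4 × 399 = 1596
    C=C: 1 × 626 = 626
    H–H: 1 × 443 = 443
    Σ(formed) = 2665 kJ
  ΔH_A = 2727 − 2665 = +62 kJ
Reaction B:
  Bonds broken (reactants):
    C≡C: 1 × 870 = 870
    C–H: 2 × 399 = 798
    H–H: 2 × 443 = 886
    Σ(broken) = 2554 kJ
  Bonds formed (products):
    C–C: 1 × 333 = 333
    C–H: 6 × 399 = 2394
    Σ(formed) = 2727 kJ
  ΔH_B = 2554 − 2727 = −173 kJ
ΔH_A − ΔH_B = +235 kJ, so reaction B has the more negative ΔH; |ΔH_A − ΔH_B| = 235 kJ.

Reaction B, by 235 kJ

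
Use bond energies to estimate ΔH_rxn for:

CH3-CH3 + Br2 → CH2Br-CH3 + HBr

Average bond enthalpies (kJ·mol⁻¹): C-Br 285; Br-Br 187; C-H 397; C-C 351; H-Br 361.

Bonds broken (reactants):
  Br-Br: 1 × 187 = 187
  C-C: 1 × 351 = 351
  C-H: 6 × 397 = 2382
  Σ(broken) = 2920 kJ
Bonds formed (products):
  C-Br: 1 × 285 = 285
  C-C: 1 × 351 = 351
  C-H: 5 × 397 = 1985
  H-Br: 1 × 361 = 361
  Σ(formed) = 2982 kJ
ΔH = Σ(broken) − Σ(formed) = 2920 − 2982 = −62 kJ

ΔH ≈ −62 kJ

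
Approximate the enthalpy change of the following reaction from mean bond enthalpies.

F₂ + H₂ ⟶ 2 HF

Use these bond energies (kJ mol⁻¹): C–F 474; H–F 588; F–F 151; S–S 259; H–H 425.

ΔH ≈ −600 kJ

Bonds broken (reactants):
  F–F: 1 × 151 = 151
  H–H: 1 × 425 = 425
  Σ(broken) = 576 kJ
Bonds formed (products):
  H–F: 2 × 588 = 1176
  Σ(formed) = 1176 kJ
ΔH = Σ(broken) − Σ(formed) = 576 − 1176 = −600 kJ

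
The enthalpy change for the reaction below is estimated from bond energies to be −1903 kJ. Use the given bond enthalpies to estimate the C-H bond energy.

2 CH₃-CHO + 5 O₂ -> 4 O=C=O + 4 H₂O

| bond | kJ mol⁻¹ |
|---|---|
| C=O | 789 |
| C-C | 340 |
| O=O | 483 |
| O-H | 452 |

D(C-H) ≈ 419 kJ/mol

Let D be the C-H bond energy.
Σ(broken) = 2×340 + 8×D + 2×789 + 5×483 = 4673 + 8D
Σ(formed) = 8×789 + 8×452 = 9928
ΔH = Σ(broken) − Σ(formed) = (4673 + 8D) − (9928) = −5255 + 8D
Setting this equal to −1903 kJ gives 8D = 3352, so D = 419 kJ/mol.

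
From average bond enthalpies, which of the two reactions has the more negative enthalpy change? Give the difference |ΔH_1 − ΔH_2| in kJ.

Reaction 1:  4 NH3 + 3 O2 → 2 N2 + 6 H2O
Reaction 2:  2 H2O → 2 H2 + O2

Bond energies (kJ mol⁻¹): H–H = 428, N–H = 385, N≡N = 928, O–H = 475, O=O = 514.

Reaction 1, by 1924 kJ

Reaction 1:
  Bonds broken (reactants):
    N–H: 12 × 385 = 4620
    O=O: 3 × 514 = 1542
    Σ(broken) = 6162 kJ
  Bonds formed (products):
    N≡N: 2 × 928 = 1856
    O–H: 12 × 475 = 5700
    Σ(formed) = 7556 kJ
  ΔH_1 = 6162 − 7556 = −1394 kJ
Reaction 2:
  Bonds broken (reactants):
    O–H: 4 × 475 = 1900
    Σ(broken) = 1900 kJ
  Bonds formed (products):
    H–H: 2 × 428 = 856
    O=O: 1 × 514 = 514
    Σ(formed) = 1370 kJ
  ΔH_2 = 1900 − 1370 = +530 kJ
ΔH_1 − ΔH_2 = −1924 kJ, so reaction 1 has the more negative ΔH; |ΔH_1 − ΔH_2| = 1924 kJ.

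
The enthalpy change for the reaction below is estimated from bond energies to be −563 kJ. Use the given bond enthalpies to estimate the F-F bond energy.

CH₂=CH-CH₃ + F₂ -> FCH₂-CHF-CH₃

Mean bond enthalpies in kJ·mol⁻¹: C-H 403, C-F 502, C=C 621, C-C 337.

Let D be the F-F bond energy.
Σ(broken) = 1×337 + 6×403 + 1×621 + 1×D = 3376 + D
Σ(formed) = 2×337 + 2×502 + 6×403 = 4096
ΔH = Σ(broken) − Σ(formed) = (3376 + D) − (4096) = −720 + D
Setting this equal to −563 kJ gives D = 157 kJ/mol.

D(F-F) ≈ 157 kJ/mol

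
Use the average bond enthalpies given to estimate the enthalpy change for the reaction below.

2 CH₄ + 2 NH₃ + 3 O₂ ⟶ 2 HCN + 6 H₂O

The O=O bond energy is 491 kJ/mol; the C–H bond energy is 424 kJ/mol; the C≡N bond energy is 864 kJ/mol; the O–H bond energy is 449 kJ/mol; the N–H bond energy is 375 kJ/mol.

ΔH ≈ −849 kJ

Bonds broken (reactants):
  C–H: 8 × 424 = 3392
  N–H: 6 × 375 = 2250
  O=O: 3 × 491 = 1473
  Σ(broken) = 7115 kJ
Bonds formed (products):
  C≡N: 2 × 864 = 1728
  C–H: 2 × 424 = 848
  O–H: 12 × 449 = 5388
  Σ(formed) = 7964 kJ
ΔH = Σ(broken) − Σ(formed) = 7115 − 7964 = −849 kJ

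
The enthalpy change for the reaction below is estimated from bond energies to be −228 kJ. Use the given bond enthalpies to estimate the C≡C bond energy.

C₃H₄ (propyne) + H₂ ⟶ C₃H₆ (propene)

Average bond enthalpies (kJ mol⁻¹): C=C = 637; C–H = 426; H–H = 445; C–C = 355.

Let D be the C≡C bond energy.
Σ(broken) = 1×D + 1×355 + 4×426 + 1×445 = 2504 + D
Σ(formed) = 1×355 + 6×426 + 1×637 = 3548
ΔH = Σ(broken) − Σ(formed) = (2504 + D) − (3548) = −1044 + D
Setting this equal to −228 kJ gives D = 816 kJ/mol.

D(C≡C) ≈ 816 kJ/mol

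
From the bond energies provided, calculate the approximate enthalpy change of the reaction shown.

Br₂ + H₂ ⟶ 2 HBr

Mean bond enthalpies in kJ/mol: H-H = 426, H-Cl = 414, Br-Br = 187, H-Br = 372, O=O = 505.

Bonds broken (reactants):
  Br-Br: 1 × 187 = 187
  H-H: 1 × 426 = 426
  Σ(broken) = 613 kJ
Bonds formed (products):
  H-Br: 2 × 372 = 744
  Σ(formed) = 744 kJ
ΔH = Σ(broken) − Σ(formed) = 613 − 744 = −131 kJ

ΔH ≈ −131 kJ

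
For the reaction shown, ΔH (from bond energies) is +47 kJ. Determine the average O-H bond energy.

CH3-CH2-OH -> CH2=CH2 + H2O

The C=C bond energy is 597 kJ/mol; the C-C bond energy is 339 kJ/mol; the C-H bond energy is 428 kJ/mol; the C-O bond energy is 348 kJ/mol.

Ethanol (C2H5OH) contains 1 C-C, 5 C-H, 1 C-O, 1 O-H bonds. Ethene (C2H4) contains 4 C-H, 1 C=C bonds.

Let D be the O-H bond energy.
Σ(broken) = 1×339 + 5×428 + 1×348 + 1×D = 2827 + D
Σ(formed) = 4×428 + 1×597 + 2×D = 2309 + 2D
ΔH = Σ(broken) − Σ(formed) = (2827 + D) − (2309 + 2D) = +518 − D
Setting this equal to +47 kJ gives D = 471 kJ/mol.

D(O-H) ≈ 471 kJ/mol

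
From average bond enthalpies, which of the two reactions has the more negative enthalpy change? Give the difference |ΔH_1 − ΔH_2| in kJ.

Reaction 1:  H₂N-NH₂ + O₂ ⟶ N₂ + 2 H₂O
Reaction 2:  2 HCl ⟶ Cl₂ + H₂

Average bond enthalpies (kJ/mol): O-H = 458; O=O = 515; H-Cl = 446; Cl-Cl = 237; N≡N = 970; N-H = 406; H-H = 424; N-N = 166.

Reaction 1:
  Bonds broken (reactants):
    N-H: 4 × 406 = 1624
    N-N: 1 × 166 = 166
    O=O: 1 × 515 = 515
    Σ(broken) = 2305 kJ
  Bonds formed (products):
    N≡N: 1 × 970 = 970
    O-H: 4 × 458 = 1832
    Σ(formed) = 2802 kJ
  ΔH_1 = 2305 − 2802 = −497 kJ
Reaction 2:
  Bonds broken (reactants):
    H-Cl: 2 × 446 = 892
    Σ(broken) = 892 kJ
  Bonds formed (products):
    Cl-Cl: 1 × 237 = 237
    H-H: 1 × 424 = 424
    Σ(formed) = 661 kJ
  ΔH_2 = 892 − 661 = +231 kJ
ΔH_1 − ΔH_2 = −728 kJ, so reaction 1 has the more negative ΔH; |ΔH_1 − ΔH_2| = 728 kJ.

Reaction 1, by 728 kJ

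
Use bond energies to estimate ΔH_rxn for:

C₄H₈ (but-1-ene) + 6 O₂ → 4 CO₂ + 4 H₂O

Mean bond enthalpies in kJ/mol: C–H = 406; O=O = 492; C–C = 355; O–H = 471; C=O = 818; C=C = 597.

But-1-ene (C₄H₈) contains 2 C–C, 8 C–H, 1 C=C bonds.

ΔH ≈ −2805 kJ

Bonds broken (reactants):
  C–C: 2 × 355 = 710
  C–H: 8 × 406 = 3248
  C=C: 1 × 597 = 597
  O=O: 6 × 492 = 2952
  Σ(broken) = 7507 kJ
Bonds formed (products):
  C=O: 8 × 818 = 6544
  O–H: 8 × 471 = 3768
  Σ(formed) = 10312 kJ
ΔH = Σ(broken) − Σ(formed) = 7507 − 10312 = −2805 kJ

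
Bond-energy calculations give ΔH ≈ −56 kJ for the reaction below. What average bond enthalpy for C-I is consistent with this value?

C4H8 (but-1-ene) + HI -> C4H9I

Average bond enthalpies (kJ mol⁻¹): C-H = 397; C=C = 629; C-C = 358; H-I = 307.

D(C-I) ≈ 237 kJ/mol

Let D be the C-I bond energy.
Σ(broken) = 2×358 + 8×397 + 1×629 + 1×307 = 4828
Σ(formed) = 3×358 + 9×397 + 1×D = 4647 + D
ΔH = Σ(broken) − Σ(formed) = (4828) − (4647 + D) = +181 − D
Setting this equal to −56 kJ gives D = 237 kJ/mol.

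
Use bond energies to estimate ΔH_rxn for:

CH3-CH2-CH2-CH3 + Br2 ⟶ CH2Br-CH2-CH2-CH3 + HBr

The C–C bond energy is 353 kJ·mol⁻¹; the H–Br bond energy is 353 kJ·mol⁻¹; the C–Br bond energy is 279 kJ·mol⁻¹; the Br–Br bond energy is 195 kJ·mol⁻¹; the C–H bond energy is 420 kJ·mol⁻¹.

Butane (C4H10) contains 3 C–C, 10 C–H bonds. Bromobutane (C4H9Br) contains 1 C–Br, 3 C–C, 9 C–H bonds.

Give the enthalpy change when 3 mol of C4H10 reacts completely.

Bonds broken (reactants):
  Br–Br: 1 × 195 = 195
  C–C: 3 × 353 = 1059
  C–H: 10 × 420 = 4200
  Σ(broken) = 5454 kJ
Bonds formed (products):
  C–Br: 1 × 279 = 279
  C–C: 3 × 353 = 1059
  C–H: 9 × 420 = 3780
  H–Br: 1 × 353 = 353
  Σ(formed) = 5471 kJ
ΔH = Σ(broken) − Σ(formed) = 5454 − 5471 = −17 kJ
For 3× the reaction as written: 3 × (−17) = −51 kJ

ΔH = −51 kJ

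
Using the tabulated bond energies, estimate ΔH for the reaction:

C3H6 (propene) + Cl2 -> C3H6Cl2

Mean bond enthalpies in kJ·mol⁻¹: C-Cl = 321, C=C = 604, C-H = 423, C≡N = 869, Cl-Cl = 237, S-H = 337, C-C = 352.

Bonds broken (reactants):
  C-C: 1 × 352 = 352
  C-H: 6 × 423 = 2538
  C=C: 1 × 604 = 604
  Cl-Cl: 1 × 237 = 237
  Σ(broken) = 3731 kJ
Bonds formed (products):
  C-C: 2 × 352 = 704
  C-Cl: 2 × 321 = 642
  C-H: 6 × 423 = 2538
  Σ(formed) = 3884 kJ
ΔH = Σ(broken) − Σ(formed) = 3731 − 3884 = −153 kJ

ΔH ≈ −153 kJ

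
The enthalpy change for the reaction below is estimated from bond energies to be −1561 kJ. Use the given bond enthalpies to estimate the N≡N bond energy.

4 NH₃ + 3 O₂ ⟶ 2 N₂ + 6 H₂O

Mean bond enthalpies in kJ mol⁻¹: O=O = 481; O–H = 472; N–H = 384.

Let D be the N≡N bond energy.
Σ(broken) = 12×384 + 3×481 = 6051
Σ(formed) = 2×D + 12×472 = 5664 + 2D
ΔH = Σ(broken) − Σ(formed) = (6051) − (5664 + 2D) = +387 − 2D
Setting this equal to −1561 kJ gives 2D = 1948, so D = 974 kJ/mol.

D(N≡N) ≈ 974 kJ/mol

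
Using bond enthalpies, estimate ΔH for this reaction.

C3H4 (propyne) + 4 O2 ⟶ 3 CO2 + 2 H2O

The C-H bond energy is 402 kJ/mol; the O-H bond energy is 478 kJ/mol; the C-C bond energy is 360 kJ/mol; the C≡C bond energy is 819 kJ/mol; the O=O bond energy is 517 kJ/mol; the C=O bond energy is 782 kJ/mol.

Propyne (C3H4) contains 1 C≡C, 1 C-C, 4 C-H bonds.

ΔH ≈ −1749 kJ

Bonds broken (reactants):
  C≡C: 1 × 819 = 819
  C-C: 1 × 360 = 360
  C-H: 4 × 402 = 1608
  O=O: 4 × 517 = 2068
  Σ(broken) = 4855 kJ
Bonds formed (products):
  C=O: 6 × 782 = 4692
  O-H: 4 × 478 = 1912
  Σ(formed) = 6604 kJ
ΔH = Σ(broken) − Σ(formed) = 4855 − 6604 = −1749 kJ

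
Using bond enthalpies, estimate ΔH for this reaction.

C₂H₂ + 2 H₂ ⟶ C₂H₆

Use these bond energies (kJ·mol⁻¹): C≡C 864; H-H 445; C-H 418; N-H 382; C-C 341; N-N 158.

Bonds broken (reactants):
  C≡C: 1 × 864 = 864
  C-H: 2 × 418 = 836
  H-H: 2 × 445 = 890
  Σ(broken) = 2590 kJ
Bonds formed (products):
  C-C: 1 × 341 = 341
  C-H: 6 × 418 = 2508
  Σ(formed) = 2849 kJ
ΔH = Σ(broken) − Σ(formed) = 2590 − 2849 = −259 kJ

ΔH ≈ −259 kJ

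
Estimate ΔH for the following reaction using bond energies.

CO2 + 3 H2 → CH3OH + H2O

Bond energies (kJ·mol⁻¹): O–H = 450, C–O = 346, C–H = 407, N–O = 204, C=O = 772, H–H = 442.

Bonds broken (reactants):
  C=O: 2 × 772 = 1544
  H–H: 3 × 442 = 1326
  Σ(broken) = 2870 kJ
Bonds formed (products):
  C–H: 3 × 407 = 1221
  C–O: 1 × 346 = 346
  O–H: 3 × 450 = 1350
  Σ(formed) = 2917 kJ
ΔH = Σ(broken) − Σ(formed) = 2870 − 2917 = −47 kJ

ΔH ≈ −47 kJ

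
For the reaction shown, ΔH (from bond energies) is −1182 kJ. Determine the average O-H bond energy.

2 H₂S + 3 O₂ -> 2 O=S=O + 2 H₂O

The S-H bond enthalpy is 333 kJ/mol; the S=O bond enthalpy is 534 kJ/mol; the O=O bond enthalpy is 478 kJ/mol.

Let D be the O-H bond energy.
Σ(broken) = 3×478 + 4×333 = 2766
Σ(formed) = 4×D + 4×534 = 2136 + 4D
ΔH = Σ(broken) − Σ(formed) = (2766) − (2136 + 4D) = +630 − 4D
Setting this equal to −1182 kJ gives 4D = 1812, so D = 453 kJ/mol.

D(O-H) ≈ 453 kJ/mol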